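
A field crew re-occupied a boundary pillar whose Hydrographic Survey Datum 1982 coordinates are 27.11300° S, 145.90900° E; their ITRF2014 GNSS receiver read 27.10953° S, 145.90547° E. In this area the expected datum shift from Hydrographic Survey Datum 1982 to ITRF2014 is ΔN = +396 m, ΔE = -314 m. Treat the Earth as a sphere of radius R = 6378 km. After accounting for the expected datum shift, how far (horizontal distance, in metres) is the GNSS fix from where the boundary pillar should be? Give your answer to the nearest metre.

37 m

Observed coordinate differences: Δφ = +0.00347°, Δλ = -0.00353°.
Converting to metres (1° lat = 111317 m, cos φ = 0.890109): observed ΔN = 386.3 m, observed ΔE = -349.8 m.
Subtracting the expected shift leaves a residual of 386.3 − (396) = -9.7 m north and -349.8 − (-314) = -35.8 m east.
Residual distance = √((-9.7)² + (-35.8)²) = 37.1 m.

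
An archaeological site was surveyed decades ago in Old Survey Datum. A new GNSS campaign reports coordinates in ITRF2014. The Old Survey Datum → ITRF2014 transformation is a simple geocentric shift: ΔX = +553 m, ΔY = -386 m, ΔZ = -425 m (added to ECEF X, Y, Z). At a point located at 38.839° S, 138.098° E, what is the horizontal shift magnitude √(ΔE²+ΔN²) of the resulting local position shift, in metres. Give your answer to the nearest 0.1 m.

755.3 m

At φ = -38.839°, λ = 138.098°: sin φ = -0.627134, cos φ = 0.778911, sin λ = 0.667859, cos λ = -0.744288.
ΔE = −sin λ·ΔX + cos λ·ΔY = −(0.667859)·(553) + (-0.744288)·(-386) = -82.03 m.
ΔN = −sin φ cos λ·ΔX − sin φ sin λ·ΔY + cos φ·ΔZ = −(-0.627134)(-0.744288)(553) − (-0.627134)(0.667859)(-386) + (0.778911)(-425) = -750.83 m.
Horizontal magnitude = √(ΔE² + ΔN²) = √((-82.03)² + (-750.83)²) = 755.30 m.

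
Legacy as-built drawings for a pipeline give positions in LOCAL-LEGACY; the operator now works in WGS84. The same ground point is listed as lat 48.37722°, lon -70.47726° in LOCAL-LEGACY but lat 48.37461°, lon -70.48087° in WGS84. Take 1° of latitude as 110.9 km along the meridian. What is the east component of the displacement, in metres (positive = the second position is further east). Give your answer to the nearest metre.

ΔE = -266 m

Δφ = 48.37461° − 48.37722° = -0.00261°; Δλ = -70.48087° − -70.47726° = -0.00361°.
ΔN = Δφ × 110900 = -289.4 m; ΔE = Δλ × 110900 × cos(48.37722°) = -0.00361 × 110900 × 0.664223 = -265.9 m.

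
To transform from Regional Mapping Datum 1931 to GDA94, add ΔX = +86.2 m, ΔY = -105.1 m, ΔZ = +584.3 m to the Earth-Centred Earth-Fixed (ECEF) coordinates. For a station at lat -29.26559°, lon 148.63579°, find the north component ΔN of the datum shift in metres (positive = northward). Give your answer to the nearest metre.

ΔN = 447 m

At φ = -29.26559°, λ = 148.63579°: sin φ = -0.488859, cos φ = 0.872363, sin λ = 0.520476, cos λ = -0.853876.
ΔN = −sin φ cos λ·ΔX − sin φ sin λ·ΔY + cos φ·ΔZ = −(-0.488859)(-0.853876)(86.2) − (-0.488859)(0.520476)(-105.1) + (0.872363)(584.3) = 447.00 m.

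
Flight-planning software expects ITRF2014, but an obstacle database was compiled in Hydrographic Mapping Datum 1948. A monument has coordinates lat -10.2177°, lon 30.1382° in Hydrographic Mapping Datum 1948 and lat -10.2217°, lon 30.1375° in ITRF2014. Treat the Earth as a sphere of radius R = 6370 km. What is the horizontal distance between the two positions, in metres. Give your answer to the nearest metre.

451 m

Δφ = -10.2217° − -10.2177° = -0.0040°; Δλ = 30.1375° − 30.1382° = -0.0007°.
1° along a meridian = πR/180 = 111177 m.
ΔN = Δφ × 111177 = -444.7 m; ΔE = Δλ × 111177 × cos(-10.2177°) = -0.0007 × 111177 × 0.984141 = -76.6 m.
Distance = √(ΔE² + ΔN²) = √((-76.6)² + (-444.7)²) = 451.3 m.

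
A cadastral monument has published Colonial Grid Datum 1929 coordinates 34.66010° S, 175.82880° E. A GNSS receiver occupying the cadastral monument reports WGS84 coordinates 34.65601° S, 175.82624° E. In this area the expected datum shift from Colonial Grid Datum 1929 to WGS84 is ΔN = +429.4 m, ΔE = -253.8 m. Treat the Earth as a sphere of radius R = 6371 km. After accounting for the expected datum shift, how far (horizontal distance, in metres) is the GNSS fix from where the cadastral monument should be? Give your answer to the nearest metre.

Observed coordinate differences: Δφ = +0.00409°, Δλ = -0.00256°.
Converting to metres (1° lat = 111195 m, cos φ = 0.822540): observed ΔN = 454.8 m, observed ΔE = -234.1 m.
Subtracting the expected shift leaves a residual of 454.8 − (429.4) = 25.4 m north and -234.1 − (-253.8) = 19.7 m east.
Residual distance = √(25.4² + 19.7²) = 32.1 m.

32 m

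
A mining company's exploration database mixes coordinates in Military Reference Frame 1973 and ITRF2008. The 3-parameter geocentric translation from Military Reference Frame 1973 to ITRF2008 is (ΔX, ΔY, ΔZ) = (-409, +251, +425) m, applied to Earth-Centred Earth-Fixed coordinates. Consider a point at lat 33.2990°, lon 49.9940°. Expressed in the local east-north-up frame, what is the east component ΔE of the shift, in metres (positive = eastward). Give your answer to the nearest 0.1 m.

The local east axis at (φ, λ) is (−sin λ, cos λ, 0), so ΔE = −sin(49.9940°)·(-409) + cos(49.9940°)·251 = 474.64 m.

ΔE = 474.6 m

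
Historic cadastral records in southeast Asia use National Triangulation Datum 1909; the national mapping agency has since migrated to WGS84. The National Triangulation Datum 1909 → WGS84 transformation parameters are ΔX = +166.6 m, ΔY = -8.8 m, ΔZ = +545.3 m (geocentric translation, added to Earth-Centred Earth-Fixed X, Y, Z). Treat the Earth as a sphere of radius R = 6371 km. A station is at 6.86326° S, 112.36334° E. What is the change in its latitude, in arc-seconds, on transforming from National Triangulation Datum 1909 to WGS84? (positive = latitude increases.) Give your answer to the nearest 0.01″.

Δφ = 17.25″

sin φ = -0.119500, cos φ = 0.992834, sin λ = 0.924790, cos λ = -0.380479.
North component: ΔN = −sin φ cos λ·ΔX − sin φ sin λ·ΔY + cos φ·ΔZ = −(-0.119500)(-0.380479)(166.6) − (-0.119500)(0.924790)(-8.8) + (0.992834)(545.3) = 532.85 m.
1° of latitude spans πR/180 = 111195 m, so Δφ = 532.85 / 111195 × 3600 = 17.251″.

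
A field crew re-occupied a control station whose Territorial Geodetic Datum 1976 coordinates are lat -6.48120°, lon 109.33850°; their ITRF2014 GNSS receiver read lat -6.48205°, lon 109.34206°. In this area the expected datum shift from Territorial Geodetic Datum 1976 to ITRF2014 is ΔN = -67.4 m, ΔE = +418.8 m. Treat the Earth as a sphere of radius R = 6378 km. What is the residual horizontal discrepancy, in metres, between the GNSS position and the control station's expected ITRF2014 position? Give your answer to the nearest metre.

Observed coordinate differences: Δφ = -0.00085°, Δλ = +0.00356°.
Converting to metres (1° lat = 111317 m, cos φ = 0.993609): observed ΔN = -94.6 m, observed ΔE = 393.8 m.
Subtracting the expected shift leaves a residual of -94.6 − (-67.4) = -27.2 m north and 393.8 − (418.8) = -25.0 m east.
Residual distance = √((-27.2)² + (-25.0)²) = 37.0 m.

37 m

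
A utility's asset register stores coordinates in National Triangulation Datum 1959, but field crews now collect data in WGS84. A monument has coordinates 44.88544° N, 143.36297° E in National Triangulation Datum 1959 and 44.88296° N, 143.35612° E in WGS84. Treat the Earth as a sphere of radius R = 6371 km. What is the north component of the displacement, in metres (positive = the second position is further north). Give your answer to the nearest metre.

ΔN = -276 m

Δφ = 44.88296° − 44.88544° = -0.00248°; Δλ = 143.35612° − 143.36297° = -0.00685°.
1° along a meridian = πR/180 = 111195 m.
ΔN = Δφ × 111195 = -275.8 m; ΔE = Δλ × 111195 × cos(44.88544°) = -0.00685 × 111195 × 0.708519 = -539.7 m.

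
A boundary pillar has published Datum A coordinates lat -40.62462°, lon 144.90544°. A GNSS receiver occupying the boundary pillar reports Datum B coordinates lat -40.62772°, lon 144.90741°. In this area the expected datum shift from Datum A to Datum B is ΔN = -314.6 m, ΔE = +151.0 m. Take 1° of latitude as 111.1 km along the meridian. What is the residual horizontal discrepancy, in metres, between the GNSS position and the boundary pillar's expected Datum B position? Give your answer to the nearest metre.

33 m

Observed coordinate differences: Δφ = -0.00310°, Δλ = +0.00197°.
Converting to metres (1° lat = 111100 m, cos φ = 0.758992): observed ΔN = -344.4 m, observed ΔE = 166.1 m.
Subtracting the expected shift leaves a residual of -344.4 − (-314.6) = -29.8 m north and 166.1 − (151.0) = 15.1 m east.
Residual distance = √((-29.8)² + 15.1²) = 33.4 m.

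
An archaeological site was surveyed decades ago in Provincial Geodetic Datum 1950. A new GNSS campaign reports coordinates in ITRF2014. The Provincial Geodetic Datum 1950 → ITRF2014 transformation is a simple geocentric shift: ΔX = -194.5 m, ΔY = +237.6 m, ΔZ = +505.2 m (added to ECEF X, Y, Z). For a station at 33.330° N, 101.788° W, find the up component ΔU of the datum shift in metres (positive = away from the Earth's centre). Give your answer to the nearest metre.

At φ = 33.330°, λ = -101.788°: sin φ = 0.549460, cos φ = 0.835520, sin λ = -0.978910, cos λ = -0.204291.
ΔU = cos φ cos λ·ΔX + cos φ sin λ·ΔY + sin φ·ΔZ = (0.835520)(-0.204291)(-194.5) + (0.835520)(-0.978910)(237.6) + (0.549460)(505.2) = 116.45 m.

ΔU = 116 m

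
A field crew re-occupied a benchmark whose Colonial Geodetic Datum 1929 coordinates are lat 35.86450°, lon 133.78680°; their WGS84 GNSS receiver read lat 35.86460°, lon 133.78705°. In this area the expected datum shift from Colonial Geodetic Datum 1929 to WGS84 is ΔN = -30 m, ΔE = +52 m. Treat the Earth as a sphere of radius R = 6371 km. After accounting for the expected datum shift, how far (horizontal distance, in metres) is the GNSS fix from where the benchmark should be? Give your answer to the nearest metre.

51 m

Observed coordinate differences: Δφ = +0.00010°, Δλ = +0.00025°.
Converting to metres (1° lat = 111195 m, cos φ = 0.810405): observed ΔN = 11.1 m, observed ΔE = 22.5 m.
Subtracting the expected shift leaves a residual of 11.1 − (-30) = 41.1 m north and 22.5 − (52) = -29.5 m east.
Residual distance = √(41.1² + (-29.5)²) = 50.6 m.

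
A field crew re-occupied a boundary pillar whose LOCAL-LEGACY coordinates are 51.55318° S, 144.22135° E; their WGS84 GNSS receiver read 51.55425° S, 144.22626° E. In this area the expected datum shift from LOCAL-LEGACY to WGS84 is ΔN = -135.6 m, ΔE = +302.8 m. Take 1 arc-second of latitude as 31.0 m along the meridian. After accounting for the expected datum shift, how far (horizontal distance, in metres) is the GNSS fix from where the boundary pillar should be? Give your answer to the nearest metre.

41 m

Observed coordinate differences: Δφ = -0.00107°, Δλ = +0.00491°.
Converting to metres (1° lat = 111600 m, cos φ = 0.621788): observed ΔN = -119.4 m, observed ΔE = 340.7 m.
Subtracting the expected shift leaves a residual of -119.4 − (-135.6) = 16.2 m north and 340.7 − (302.8) = 37.9 m east.
Residual distance = √(16.2² + 37.9²) = 41.2 m.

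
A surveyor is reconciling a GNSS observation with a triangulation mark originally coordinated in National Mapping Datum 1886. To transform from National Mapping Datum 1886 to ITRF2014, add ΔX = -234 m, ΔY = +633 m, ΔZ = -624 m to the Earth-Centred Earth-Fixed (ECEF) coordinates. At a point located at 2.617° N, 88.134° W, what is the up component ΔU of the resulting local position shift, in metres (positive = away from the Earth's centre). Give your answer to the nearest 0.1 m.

ΔU = -668.1 m

The local up (radial) axis is (cos φ cos λ, cos φ sin λ, sin φ), giving ΔU = -7.612 − 632.005 − 28.491 = -668.11 m.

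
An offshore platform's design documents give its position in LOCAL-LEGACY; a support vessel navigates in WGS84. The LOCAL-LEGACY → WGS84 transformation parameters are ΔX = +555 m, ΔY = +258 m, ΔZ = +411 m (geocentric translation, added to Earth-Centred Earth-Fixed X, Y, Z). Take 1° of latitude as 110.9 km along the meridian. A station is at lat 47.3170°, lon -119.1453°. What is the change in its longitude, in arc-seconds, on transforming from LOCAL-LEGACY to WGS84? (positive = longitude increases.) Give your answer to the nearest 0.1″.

Δλ = 17.2″

sin φ = 0.735116, cos φ = 0.677942, sin λ = -0.873387, cos λ = -0.487026.
East component: ΔE = −sin λ·ΔX + cos λ·ΔY = −(-0.873387)(555) + (-0.487026)(258) = 359.08 m.
1° of latitude spans 110900 m; at latitude φ, 1° of longitude spans that × cos φ = 75183.7 m, so Δλ = 359.08 / 75183.7 × 3600 = 17.194″.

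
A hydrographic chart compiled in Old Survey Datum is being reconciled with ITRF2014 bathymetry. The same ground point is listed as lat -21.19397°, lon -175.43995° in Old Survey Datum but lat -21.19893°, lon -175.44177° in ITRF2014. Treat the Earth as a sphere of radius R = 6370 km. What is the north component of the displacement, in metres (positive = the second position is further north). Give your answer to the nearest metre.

Δφ = -21.19893° − -21.19397° = -0.00496°; Δλ = -175.44177° − -175.43995° = -0.00182°.
1° along a meridian = πR/180 = 111177 m.
ΔN = Δφ × 111177 = -551.4 m; ΔE = Δλ × 111177 × cos(-21.19397°) = -0.00182 × 111177 × 0.932362 = -188.7 m.

ΔN = -551 m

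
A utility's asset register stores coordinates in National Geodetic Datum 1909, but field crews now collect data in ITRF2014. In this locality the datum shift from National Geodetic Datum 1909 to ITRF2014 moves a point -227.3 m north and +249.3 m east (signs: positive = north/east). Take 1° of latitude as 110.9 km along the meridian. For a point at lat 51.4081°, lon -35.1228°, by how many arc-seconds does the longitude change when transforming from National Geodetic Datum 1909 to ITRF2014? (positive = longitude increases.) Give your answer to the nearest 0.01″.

Δλ = 12.97″

At latitude 51.4081°, cos φ = 0.623769.
1° of longitude at this latitude = 110.9 × cos φ = 69.18 km, so Δλ = 249.3 / 69176.0 = 0.0036039° = 12.974″.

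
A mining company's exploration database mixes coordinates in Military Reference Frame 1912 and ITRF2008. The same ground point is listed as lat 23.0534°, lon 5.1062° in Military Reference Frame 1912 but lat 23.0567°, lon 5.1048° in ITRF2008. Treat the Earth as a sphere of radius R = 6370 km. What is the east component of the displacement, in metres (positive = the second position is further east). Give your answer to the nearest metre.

ΔE = -143 m

Δφ = 23.0567° − 23.0534° = +0.0033°; Δλ = 5.1048° − 5.1062° = -0.0014°.
1° along a meridian = πR/180 = 111177 m.
ΔN = Δφ × 111177 = 366.9 m; ΔE = Δλ × 111177 × cos(23.0534°) = -0.0014 × 111177 × 0.920140 = -143.2 m.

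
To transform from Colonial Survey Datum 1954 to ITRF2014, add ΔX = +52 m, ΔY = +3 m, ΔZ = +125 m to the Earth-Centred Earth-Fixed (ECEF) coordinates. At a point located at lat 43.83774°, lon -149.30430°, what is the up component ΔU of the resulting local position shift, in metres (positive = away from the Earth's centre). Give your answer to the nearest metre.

The local up (radial) axis is (cos φ cos λ, cos φ sin λ, sin φ), giving ΔU = -32.253 − 1.105 + 86.577 = 53.22 m.

ΔU = 53 m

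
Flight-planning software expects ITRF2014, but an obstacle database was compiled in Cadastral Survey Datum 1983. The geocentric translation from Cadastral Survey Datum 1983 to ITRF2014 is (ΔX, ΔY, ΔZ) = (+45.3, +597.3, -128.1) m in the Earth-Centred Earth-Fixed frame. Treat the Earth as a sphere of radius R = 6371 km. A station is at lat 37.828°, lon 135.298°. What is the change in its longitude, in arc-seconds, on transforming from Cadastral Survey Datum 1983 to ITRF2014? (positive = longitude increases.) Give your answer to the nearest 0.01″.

Δλ = -18.71″

sin φ = 0.613293, cos φ = 0.789855, sin λ = 0.703420, cos λ = -0.710775.
East component: ΔE = −sin λ·ΔX + cos λ·ΔY = −(0.703420)(45.3) + (-0.710775)(597.3) = -456.41 m.
1° of latitude spans πR/180 = 111195 m; at latitude φ, 1° of longitude spans that × cos φ = 87827.9 m, so Δλ = -456.41 / 87827.9 × 3600 = -18.708″.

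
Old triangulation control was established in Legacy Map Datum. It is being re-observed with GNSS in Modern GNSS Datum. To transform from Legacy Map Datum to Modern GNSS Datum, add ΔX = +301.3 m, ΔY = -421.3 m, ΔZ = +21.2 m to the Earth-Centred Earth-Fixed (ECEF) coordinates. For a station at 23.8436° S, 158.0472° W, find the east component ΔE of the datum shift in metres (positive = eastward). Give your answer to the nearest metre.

The local east axis at (φ, λ) is (−sin λ, cos λ, 0), so ΔE = −sin(-158.0472°)·301.3 + cos(-158.0472°)·(-421.3) = 503.39 m.

ΔE = 503 m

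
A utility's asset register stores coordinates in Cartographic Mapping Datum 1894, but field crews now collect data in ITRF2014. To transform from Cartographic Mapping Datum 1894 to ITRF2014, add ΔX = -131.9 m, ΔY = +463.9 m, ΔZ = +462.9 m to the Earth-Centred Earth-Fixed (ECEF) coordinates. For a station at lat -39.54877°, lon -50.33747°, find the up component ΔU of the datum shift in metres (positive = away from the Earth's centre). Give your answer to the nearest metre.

ΔU = -635 m

The local up (radial) axis is (cos φ cos λ, cos φ sin λ, sin φ), giving ΔU = -64.915 − 275.368 − 294.745 = -635.03 m.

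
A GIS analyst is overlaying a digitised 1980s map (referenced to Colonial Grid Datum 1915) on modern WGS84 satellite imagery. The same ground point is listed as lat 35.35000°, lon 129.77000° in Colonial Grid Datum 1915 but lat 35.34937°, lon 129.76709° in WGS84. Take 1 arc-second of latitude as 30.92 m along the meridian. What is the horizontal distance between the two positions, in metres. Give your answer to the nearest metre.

273 m

Δφ = 35.34937° − 35.35000° = -0.00063°; Δλ = 129.76709° − 129.77000° = -0.00291°.
1° of latitude = 3600 × 30.92 = 111312 m.
ΔN = Δφ × 111312 = -70.1 m; ΔE = Δλ × 111312 × cos(35.35000°) = -0.00291 × 111312 × 0.815633 = -264.2 m.
Distance = √(ΔE² + ΔN²) = √((-264.2)² + (-70.1)²) = 273.3 m.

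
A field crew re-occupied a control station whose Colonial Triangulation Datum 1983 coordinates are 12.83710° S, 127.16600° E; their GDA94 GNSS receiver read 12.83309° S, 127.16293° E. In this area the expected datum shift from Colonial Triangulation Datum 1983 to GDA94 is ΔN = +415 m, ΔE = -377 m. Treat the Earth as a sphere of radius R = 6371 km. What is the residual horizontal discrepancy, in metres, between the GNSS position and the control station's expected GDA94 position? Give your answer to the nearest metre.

Observed coordinate differences: Δφ = +0.00401°, Δλ = -0.00307°.
Converting to metres (1° lat = 111195 m, cos φ = 0.975006): observed ΔN = 445.9 m, observed ΔE = -332.8 m.
Subtracting the expected shift leaves a residual of 445.9 − (415) = 30.9 m north and -332.8 − (-377) = 44.2 m east.
Residual distance = √(30.9² + 44.2²) = 53.9 m.

54 m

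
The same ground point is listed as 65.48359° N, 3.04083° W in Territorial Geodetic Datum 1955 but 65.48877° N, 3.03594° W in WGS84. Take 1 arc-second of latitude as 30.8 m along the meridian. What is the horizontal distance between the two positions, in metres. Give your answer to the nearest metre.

Δφ = 65.48877° − 65.48359° = +0.00518°; Δλ = -3.03594° − -3.04083° = +0.00489°.
1° of latitude = 3600 × 30.80 = 110880 m.
ΔN = Δφ × 110880 = 574.4 m; ΔE = Δλ × 110880 × cos(65.48359°) = +0.00489 × 110880 × 0.414954 = 225.0 m.
Distance = √(ΔE² + ΔN²) = √(225.0² + 574.4²) = 616.9 m.

617 m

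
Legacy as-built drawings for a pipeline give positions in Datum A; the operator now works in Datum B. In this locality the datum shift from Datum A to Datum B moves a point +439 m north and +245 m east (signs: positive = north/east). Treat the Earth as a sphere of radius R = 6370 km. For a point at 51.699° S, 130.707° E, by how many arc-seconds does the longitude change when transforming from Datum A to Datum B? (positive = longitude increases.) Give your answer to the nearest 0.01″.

Δλ = 12.80″

At latitude -51.699°, cos φ = 0.619793.
One radian of longitude at latitude φ spans R cos φ, so Δλ = ΔE / (R cos φ) = 245.0 / (6370000 × 0.619793) = 6.2055e-05 rad = 12.800″.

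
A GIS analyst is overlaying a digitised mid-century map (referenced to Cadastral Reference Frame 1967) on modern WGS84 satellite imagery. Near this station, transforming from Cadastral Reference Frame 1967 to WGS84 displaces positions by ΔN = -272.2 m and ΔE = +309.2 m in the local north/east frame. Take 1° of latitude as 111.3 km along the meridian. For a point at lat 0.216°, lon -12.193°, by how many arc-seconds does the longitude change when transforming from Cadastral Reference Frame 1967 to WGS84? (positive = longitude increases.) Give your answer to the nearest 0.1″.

At latitude 0.216°, cos φ = 0.999993.
1° of longitude at this latitude = 111.3 × cos φ = 111.30 km, so Δλ = 309.2 / 111299.2 = 0.0027781° = 10.001″.

Δλ = 10.0″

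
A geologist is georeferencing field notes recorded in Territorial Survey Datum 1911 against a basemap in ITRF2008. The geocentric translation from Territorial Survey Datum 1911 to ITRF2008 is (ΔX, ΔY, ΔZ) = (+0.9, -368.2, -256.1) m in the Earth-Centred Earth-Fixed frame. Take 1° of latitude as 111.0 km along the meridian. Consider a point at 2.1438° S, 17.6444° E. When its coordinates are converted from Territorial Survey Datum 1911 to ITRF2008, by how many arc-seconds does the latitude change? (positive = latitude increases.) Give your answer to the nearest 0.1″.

Δφ = -8.4″

sin φ = -0.037408, cos φ = 0.999300, sin λ = 0.303108, cos λ = 0.952956.
North component: ΔN = −sin φ cos λ·ΔX − sin φ sin λ·ΔY + cos φ·ΔZ = −(-0.037408)(0.952956)(0.9) − (-0.037408)(0.303108)(-368.2) + (0.999300)(-256.1) = -260.06 m.
1° of latitude spans 111000 m, so Δφ = -260.06 / 111000 × 3600 = -8.434″.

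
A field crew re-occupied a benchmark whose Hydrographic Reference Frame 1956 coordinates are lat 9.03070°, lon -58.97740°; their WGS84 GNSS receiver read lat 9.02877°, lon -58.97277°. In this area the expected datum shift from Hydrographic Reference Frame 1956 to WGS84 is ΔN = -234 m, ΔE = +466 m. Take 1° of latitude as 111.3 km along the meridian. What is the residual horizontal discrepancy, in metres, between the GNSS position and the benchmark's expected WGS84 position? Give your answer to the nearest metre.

Observed coordinate differences: Δφ = -0.00193°, Δλ = +0.00463°.
Converting to metres (1° lat = 111300 m, cos φ = 0.987604): observed ΔN = -214.8 m, observed ΔE = 508.9 m.
Subtracting the expected shift leaves a residual of -214.8 − (-234) = 19.2 m north and 508.9 − (466) = 42.9 m east.
Residual distance = √(19.2² + 42.9²) = 47.0 m.

47 m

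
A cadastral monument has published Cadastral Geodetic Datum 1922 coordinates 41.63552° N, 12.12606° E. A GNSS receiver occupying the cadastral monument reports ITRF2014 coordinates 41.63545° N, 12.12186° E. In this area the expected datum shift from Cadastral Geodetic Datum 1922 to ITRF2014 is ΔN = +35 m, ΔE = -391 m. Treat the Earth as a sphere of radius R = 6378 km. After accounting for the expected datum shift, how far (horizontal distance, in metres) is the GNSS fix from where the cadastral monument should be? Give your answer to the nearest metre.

60 m

Observed coordinate differences: Δφ = -0.00007°, Δλ = -0.00420°.
Converting to metres (1° lat = 111317 m, cos φ = 0.747386): observed ΔN = -7.8 m, observed ΔE = -349.4 m.
Subtracting the expected shift leaves a residual of -7.8 − (35) = -42.8 m north and -349.4 − (-391) = 41.6 m east.
Residual distance = √((-42.8)² + 41.6²) = 59.7 m.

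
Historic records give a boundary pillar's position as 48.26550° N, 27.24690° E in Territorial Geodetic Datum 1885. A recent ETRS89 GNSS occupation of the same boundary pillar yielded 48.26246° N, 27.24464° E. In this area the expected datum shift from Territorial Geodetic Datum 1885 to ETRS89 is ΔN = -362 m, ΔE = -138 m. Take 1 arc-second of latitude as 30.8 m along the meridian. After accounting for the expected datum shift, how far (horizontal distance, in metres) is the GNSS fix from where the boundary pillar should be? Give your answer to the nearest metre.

38 m

Observed coordinate differences: Δφ = -0.00304°, Δλ = -0.00226°.
Converting to metres (1° lat = 110880 m, cos φ = 0.665680): observed ΔN = -337.1 m, observed ΔE = -166.8 m.
Subtracting the expected shift leaves a residual of -337.1 − (-362) = 24.9 m north and -166.8 − (-138) = -28.8 m east.
Residual distance = √(24.9² + (-28.8)²) = 38.1 m.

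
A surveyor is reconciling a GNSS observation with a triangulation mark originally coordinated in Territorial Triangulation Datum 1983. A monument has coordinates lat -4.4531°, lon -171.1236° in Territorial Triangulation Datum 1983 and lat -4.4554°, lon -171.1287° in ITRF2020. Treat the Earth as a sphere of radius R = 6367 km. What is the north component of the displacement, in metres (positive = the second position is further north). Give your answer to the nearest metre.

ΔN = -256 m

Δφ = -4.4554° − -4.4531° = -0.0023°; Δλ = -171.1287° − -171.1236° = -0.0051°.
1° along a meridian = πR/180 = 111125 m.
ΔN = Δφ × 111125 = -255.6 m; ΔE = Δλ × 111125 × cos(-4.4531°) = -0.0051 × 111125 × 0.996981 = -565.0 m.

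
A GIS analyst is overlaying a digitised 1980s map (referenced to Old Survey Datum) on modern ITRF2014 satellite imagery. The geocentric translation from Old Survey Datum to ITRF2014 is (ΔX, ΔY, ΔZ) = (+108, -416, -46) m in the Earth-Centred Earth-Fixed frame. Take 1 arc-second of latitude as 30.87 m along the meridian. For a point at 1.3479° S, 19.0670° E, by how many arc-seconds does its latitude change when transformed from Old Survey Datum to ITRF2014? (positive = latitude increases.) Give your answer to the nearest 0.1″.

sin φ = -0.023523, cos φ = 0.999723, sin λ = 0.326674, cos λ = 0.945137.
North component: ΔN = −sin φ cos λ·ΔX − sin φ sin λ·ΔY + cos φ·ΔZ = −(-0.023523)(0.945137)(108) − (-0.023523)(0.326674)(-416) + (0.999723)(-46) = -46.78 m.
1° of latitude spans 3600 × 30.87 = 111132 m, so Δφ = -46.78 / 111132 × 3600 = -1.515″.

Δφ = -1.5″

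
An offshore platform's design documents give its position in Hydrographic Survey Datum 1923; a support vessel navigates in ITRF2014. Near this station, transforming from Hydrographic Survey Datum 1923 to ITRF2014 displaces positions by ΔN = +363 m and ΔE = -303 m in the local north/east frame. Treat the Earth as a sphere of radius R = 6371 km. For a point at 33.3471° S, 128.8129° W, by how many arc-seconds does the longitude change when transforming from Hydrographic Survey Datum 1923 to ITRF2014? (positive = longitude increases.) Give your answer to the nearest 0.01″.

At latitude -33.3471°, cos φ = 0.835356.
One radian of longitude at latitude φ spans R cos φ, so Δλ = ΔE / (R cos φ) = -303.0 / (6371000 × 0.835356) = -5.6933e-05 rad = -11.743″.

Δλ = -11.74″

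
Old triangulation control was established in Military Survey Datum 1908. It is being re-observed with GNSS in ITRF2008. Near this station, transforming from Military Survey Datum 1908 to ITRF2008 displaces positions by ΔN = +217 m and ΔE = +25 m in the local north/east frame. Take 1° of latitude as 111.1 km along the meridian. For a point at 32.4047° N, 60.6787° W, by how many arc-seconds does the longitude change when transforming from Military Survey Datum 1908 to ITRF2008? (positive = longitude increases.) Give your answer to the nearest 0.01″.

Δλ = 0.96″

At latitude 32.4047°, cos φ = 0.844284.
1° of longitude at this latitude = 111.1 × cos φ = 93.80 km, so Δλ = 25.0 / 93799.9 = 0.0002665° = 0.959″.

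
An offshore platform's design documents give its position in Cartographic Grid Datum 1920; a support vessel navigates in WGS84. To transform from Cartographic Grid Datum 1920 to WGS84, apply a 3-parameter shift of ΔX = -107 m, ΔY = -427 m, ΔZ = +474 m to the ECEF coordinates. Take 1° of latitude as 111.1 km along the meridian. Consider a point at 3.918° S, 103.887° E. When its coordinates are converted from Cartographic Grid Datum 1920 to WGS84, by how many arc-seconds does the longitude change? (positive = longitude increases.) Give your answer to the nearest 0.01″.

sin φ = -0.068329, cos φ = 0.997663, sin λ = 0.970771, cos λ = -0.240008.
East component: ΔE = −sin λ·ΔX + cos λ·ΔY = −(0.970771)(-107) + (-0.240008)(-427) = 206.36 m.
1° of latitude spans 111100 m; at latitude φ, 1° of longitude spans that × cos φ = 110840.3 m, so Δλ = 206.36 / 110840.3 × 3600 = 6.702″.

Δλ = 6.70″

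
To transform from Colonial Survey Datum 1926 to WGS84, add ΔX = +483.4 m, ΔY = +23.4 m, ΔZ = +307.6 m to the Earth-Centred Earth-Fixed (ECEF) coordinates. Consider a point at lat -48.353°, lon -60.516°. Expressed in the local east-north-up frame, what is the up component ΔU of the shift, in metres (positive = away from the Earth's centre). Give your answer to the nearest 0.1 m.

The local up (radial) axis is (cos φ cos λ, cos φ sin λ, sin φ), giving ΔU = 158.107 − 13.536 − 229.855 = -85.28 m.

ΔU = -85.3 m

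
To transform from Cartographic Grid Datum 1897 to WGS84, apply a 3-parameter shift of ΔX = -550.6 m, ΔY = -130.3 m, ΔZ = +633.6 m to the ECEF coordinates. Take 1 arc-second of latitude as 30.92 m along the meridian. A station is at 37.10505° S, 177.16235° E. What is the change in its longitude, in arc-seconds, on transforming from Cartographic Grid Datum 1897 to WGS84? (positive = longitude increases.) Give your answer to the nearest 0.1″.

sin φ = -0.603278, cos φ = 0.797531, sin λ = 0.049506, cos λ = -0.998774.
East component: ΔE = −sin λ·ΔX + cos λ·ΔY = −(0.049506)(-550.6) + (-0.998774)(-130.3) = 157.40 m.
1° of latitude spans 3600 × 30.92 = 111312 m; at latitude φ, 1° of longitude spans that × cos φ = 88774.7 m, so Δλ = 157.40 / 88774.7 × 3600 = 6.383″.

Δλ = 6.4″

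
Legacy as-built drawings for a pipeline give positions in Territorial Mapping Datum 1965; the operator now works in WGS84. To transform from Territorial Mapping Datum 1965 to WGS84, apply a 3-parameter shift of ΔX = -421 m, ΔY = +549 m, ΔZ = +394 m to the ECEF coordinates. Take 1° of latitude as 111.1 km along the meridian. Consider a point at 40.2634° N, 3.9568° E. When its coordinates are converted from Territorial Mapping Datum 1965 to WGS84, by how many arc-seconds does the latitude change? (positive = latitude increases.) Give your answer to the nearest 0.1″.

sin φ = 0.646302, cos φ = 0.763081, sin λ = 0.069004, cos λ = 0.997616.
North component: ΔN = −sin φ cos λ·ΔX − sin φ sin λ·ΔY + cos φ·ΔZ = −(0.646302)(0.997616)(-421) − (0.646302)(0.069004)(549) + (0.763081)(394) = 547.61 m.
1° of latitude spans 111100 m, so Δφ = 547.61 / 111100 × 3600 = 17.744″.

Δφ = 17.7″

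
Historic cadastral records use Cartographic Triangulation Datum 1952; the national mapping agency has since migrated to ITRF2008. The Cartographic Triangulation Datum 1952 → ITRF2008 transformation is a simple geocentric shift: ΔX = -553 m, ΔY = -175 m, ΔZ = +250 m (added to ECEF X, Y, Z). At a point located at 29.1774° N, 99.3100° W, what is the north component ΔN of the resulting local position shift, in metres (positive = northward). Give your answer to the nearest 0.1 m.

ΔN = 90.5 m

At φ = 29.1774°, λ = -99.3100°: sin φ = 0.487515, cos φ = 0.873114, sin λ = -0.986827, cos λ = -0.161776.
ΔN = −sin φ cos λ·ΔX − sin φ sin λ·ΔY + cos φ·ΔZ = −(0.487515)(-0.161776)(-553) − (0.487515)(-0.986827)(-175) + (0.873114)(250) = 90.47 m.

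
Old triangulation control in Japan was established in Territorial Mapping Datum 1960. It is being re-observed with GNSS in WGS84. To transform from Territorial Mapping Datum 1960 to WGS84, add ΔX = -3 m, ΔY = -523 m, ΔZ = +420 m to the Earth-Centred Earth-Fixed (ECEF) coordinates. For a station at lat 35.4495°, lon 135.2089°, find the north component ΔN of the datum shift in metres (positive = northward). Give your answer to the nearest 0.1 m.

ΔN = 554.6 m

At φ = 35.4495°, λ = 135.2089°: sin φ = 0.579985, cos φ = 0.814627, sin λ = 0.704524, cos λ = -0.709680.
ΔN = −sin φ cos λ·ΔX − sin φ sin λ·ΔY + cos φ·ΔZ = −(0.579985)(-0.709680)(-3) − (0.579985)(0.704524)(-523) + (0.814627)(420) = 554.61 m.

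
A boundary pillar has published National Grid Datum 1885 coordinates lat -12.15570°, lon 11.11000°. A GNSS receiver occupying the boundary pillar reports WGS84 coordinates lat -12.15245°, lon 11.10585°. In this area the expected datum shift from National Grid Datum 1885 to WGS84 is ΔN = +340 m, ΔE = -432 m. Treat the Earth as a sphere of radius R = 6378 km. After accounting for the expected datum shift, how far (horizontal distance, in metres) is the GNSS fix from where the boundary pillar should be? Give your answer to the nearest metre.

29 m

Observed coordinate differences: Δφ = +0.00325°, Δλ = -0.00415°.
Converting to metres (1° lat = 111317 m, cos φ = 0.977579): observed ΔN = 361.8 m, observed ΔE = -451.6 m.
Subtracting the expected shift leaves a residual of 361.8 − (340) = 21.8 m north and -451.6 − (-432) = -19.6 m east.
Residual distance = √(21.8² + (-19.6)²) = 29.3 m.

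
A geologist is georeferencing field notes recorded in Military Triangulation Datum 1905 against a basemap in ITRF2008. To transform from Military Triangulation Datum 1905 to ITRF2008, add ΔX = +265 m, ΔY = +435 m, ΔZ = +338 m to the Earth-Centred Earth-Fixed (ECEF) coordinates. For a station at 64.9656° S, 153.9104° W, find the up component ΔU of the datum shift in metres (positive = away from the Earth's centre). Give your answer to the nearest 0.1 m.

At φ = -64.9656°, λ = -153.9104°: sin φ = -0.906054, cos φ = 0.423162, sin λ = -0.439776, cos λ = -0.898107.
ΔU = cos φ cos λ·ΔX + cos φ sin λ·ΔY + sin φ·ΔZ = (0.423162)(-0.898107)(265) + (0.423162)(-0.439776)(435) + (-0.906054)(338) = -487.91 m.

ΔU = -487.9 m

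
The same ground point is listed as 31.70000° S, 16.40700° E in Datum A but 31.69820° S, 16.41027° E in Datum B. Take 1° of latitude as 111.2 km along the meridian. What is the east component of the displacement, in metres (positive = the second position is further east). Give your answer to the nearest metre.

ΔE = 309 m

Δφ = -31.69820° − -31.70000° = +0.00180°; Δλ = 16.41027° − 16.40700° = +0.00327°.
ΔN = Δφ × 111200 = 200.2 m; ΔE = Δλ × 111200 × cos(-31.70000°) = +0.00327 × 111200 × 0.850811 = 309.4 m.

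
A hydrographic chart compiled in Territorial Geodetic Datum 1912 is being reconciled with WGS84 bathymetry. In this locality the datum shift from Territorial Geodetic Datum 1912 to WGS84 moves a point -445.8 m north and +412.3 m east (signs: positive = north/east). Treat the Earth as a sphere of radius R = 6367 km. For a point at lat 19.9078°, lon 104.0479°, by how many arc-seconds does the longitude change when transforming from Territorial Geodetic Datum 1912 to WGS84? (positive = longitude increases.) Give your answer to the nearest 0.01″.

At latitude 19.9078°, cos φ = 0.940242.
One radian of longitude at latitude φ spans R cos φ, so Δλ = ΔE / (R cos φ) = 412.3 / (6367000 × 0.940242) = 6.8871e-05 rad = 14.206″.

Δλ = 14.21″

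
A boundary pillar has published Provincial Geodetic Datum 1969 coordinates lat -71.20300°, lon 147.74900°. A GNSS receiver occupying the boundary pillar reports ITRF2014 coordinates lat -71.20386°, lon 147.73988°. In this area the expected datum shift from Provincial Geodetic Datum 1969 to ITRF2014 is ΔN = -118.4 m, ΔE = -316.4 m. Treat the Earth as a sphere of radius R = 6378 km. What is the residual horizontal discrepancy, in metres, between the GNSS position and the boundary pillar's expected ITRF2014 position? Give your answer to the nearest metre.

Observed coordinate differences: Δφ = -0.00086°, Δλ = -0.00912°.
Converting to metres (1° lat = 111317 m, cos φ = 0.322216): observed ΔN = -95.7 m, observed ΔE = -327.1 m.
Subtracting the expected shift leaves a residual of -95.7 − (-118.4) = 22.7 m north and -327.1 − (-316.4) = -10.7 m east.
Residual distance = √(22.7² + (-10.7)²) = 25.1 m.

25 m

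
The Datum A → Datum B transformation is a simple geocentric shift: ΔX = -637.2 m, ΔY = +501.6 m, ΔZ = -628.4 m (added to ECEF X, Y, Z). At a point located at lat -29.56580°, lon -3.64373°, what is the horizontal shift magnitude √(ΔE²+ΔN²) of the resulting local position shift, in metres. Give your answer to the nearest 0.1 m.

At φ = -29.56580°, λ = -3.64373°: sin φ = -0.493423, cos φ = 0.869790, sin λ = -0.063552, cos λ = 0.997979.
ΔE = −sin λ·ΔX + cos λ·ΔY = −(-0.063552)·(-637.2) + (0.997979)·(501.6) = 460.09 m.
ΔN = −sin φ cos λ·ΔX − sin φ sin λ·ΔY + cos φ·ΔZ = −(-0.493423)(0.997979)(-637.2) − (-0.493423)(-0.063552)(501.6) + (0.869790)(-628.4) = -876.08 m.
Horizontal magnitude = √(ΔE² + ΔN²) = √(460.09² + (-876.08)²) = 989.54 m.

989.5 m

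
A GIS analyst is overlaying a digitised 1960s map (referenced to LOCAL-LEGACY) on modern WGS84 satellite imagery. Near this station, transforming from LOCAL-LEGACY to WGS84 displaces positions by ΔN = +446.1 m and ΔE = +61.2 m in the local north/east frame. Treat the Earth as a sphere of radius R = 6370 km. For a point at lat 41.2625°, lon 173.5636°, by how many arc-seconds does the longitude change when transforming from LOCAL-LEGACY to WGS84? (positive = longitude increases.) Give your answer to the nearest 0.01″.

Δλ = 2.64″

At latitude 41.2625°, cos φ = 0.751696.
One radian of longitude at latitude φ spans R cos φ, so Δλ = ΔE / (R cos φ) = 61.2 / (6370000 × 0.751696) = 1.2781e-05 rad = 2.636″.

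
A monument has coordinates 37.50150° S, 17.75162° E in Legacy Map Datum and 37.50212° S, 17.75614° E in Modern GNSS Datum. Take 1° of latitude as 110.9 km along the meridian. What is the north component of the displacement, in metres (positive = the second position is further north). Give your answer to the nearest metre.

ΔN = -69 m

Δφ = -37.50212° − -37.50150° = -0.00062°; Δλ = 17.75614° − 17.75162° = +0.00452°.
ΔN = Δφ × 110900 = -68.8 m; ΔE = Δλ × 110900 × cos(-37.50150°) = +0.00452 × 110900 × 0.793337 = 397.7 m.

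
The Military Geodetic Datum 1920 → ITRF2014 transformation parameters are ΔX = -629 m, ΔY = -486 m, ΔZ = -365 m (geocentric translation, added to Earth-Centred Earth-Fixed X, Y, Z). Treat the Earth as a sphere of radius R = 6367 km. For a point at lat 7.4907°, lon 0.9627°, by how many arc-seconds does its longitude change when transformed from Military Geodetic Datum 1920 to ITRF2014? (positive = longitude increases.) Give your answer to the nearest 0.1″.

Δλ = -15.5″

sin φ = 0.130365, cos φ = 0.991466, sin λ = 0.016801, cos λ = 0.999859.
East component: ΔE = −sin λ·ΔX + cos λ·ΔY = −(0.016801)(-629) + (0.999859)(-486) = -475.36 m.
1° of latitude spans πR/180 = 111125 m; at latitude φ, 1° of longitude spans that × cos φ = 110176.8 m, so Δλ = -475.36 / 110176.8 × 3600 = -15.532″.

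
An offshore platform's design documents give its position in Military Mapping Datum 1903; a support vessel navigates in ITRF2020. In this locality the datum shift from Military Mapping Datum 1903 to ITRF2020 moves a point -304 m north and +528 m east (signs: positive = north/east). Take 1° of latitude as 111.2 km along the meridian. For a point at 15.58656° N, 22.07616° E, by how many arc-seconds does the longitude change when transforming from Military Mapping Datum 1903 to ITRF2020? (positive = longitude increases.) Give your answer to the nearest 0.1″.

At latitude 15.58656°, cos φ = 0.963226.
1° of longitude at this latitude = 111.2 × cos φ = 107.11 km, so Δλ = 528.0 / 107110.7 = 0.0049295° = 17.746″.

Δλ = 17.7″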